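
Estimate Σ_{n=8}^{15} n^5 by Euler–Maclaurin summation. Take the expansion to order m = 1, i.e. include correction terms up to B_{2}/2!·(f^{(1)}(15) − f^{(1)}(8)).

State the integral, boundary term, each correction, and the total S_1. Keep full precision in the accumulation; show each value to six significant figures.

∫_8^15 x^5 dx evaluates to 1.85475e+06.
Endpoint term: (f(8) + f(15))/2 = (32768.0 + 759375)/2 = 396072.
Running total after boundary: 2.25082e+06.
k=1: B_{2}/(2)! × [f^{(1)}(15) − f^{(1)}(8)] = 1/12 × (253125 − 20480.0) = 19387.1.

S_1 ≈ 2.27021e+06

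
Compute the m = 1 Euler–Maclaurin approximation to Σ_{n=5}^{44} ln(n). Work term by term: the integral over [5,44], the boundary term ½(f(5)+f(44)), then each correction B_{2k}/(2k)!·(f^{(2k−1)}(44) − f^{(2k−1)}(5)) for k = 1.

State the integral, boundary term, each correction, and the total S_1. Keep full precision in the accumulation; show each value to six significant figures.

∫_5^44 ln(x) dx evaluates to 119.457.
Boundary: ½(f(5) + f(44)) = ½(1.60944 + 3.78419) = 2.69681.
Integral + boundary = 122.154.
Order-1 term: 1/12 · (0.0227273 − 0.200000) = -0.0147727.

S_1 ≈ 122.139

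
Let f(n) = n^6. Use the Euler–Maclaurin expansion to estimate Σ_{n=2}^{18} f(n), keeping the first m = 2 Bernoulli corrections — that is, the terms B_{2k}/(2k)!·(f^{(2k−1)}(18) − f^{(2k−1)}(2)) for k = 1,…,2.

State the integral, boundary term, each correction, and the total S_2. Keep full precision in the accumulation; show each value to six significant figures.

The integral term ∫_2^18 x^6 dx = 8.74600e+07.
½[f(2) + f(18)] = ½[64.0000 + 3.40122e+07] = 1.70061e+07.
Integral + boundary = 1.04466e+08.
Correction k=1: B_{2}/2! · (f^{(1)}(18) − f^{(1)}(2)) = 1/12 · (1.13374e+07 − 192.000) = 944768.
Partial sum through k=1: 1.05411e+08.
Correction k=2: B_{4}/4! · (f^{(3)}(18) − f^{(3)}(2)) = −1/720 · (699840 − 960.000) = -970.667.

S_2 ≈ 1.05410e+08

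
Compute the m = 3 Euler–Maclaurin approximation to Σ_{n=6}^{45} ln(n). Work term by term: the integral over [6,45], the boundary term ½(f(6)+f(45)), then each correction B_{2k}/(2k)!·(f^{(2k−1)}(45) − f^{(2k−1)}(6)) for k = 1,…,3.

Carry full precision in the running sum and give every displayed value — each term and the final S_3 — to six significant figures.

S_3 ≈ 124.336

The integral term ∫_6^45 ln(x) dx = 121.549.
Boundary: ½(f(6) + f(45)) = ½(1.79176 + 3.80666) = 2.79921.
Integral + boundary = 124.348.
Order-1 term: 1/12 · (0.0222222 − 0.166667) = -0.0120370.
Running total after k=1: 124.336.
Order-2 term: −1/720 · (2.19479e-05 − 0.00925926) = 1.28296e-05.
Running total after k=2: 124.336.
Order-3 term: 1/30240 · (1.30061e-07 − 0.00308642) = -1.02060e-07.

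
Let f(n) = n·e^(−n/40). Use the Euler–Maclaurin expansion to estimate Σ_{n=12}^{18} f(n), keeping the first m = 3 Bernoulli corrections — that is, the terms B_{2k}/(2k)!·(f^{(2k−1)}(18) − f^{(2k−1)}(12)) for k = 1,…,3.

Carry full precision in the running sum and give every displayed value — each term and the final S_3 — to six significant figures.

S_3 ≈ 71.7742

The integral term ∫_12^18 x·e^(−x/40) dx = 61.6046.
Endpoint term: (f(12) + f(18))/2 = (8.88982 + 11.4773)/2 = 10.1836.
Running total after boundary: 71.7881.
k=1: B_{2}/(2)! × [f^{(1)}(18) − f^{(1)}(12)] = 1/12 × (0.350695 − 0.518573) = -0.0139898.
Running total after k=1: 71.7742.
k=2: B_{4}/(4)! × [f^{(3)}(18) − f^{(3)}(12)] = −1/720 × (0.00101622 − 0.00125013) = 3.24876e-07.
Running total after k=2: 71.7742.
k=3: B_{6}/(6)! × [f^{(5)}(18) − f^{(5)}(12)] = 1/30240 × (1.13328e-06 − 1.36010e-06) = -7.50038e-12.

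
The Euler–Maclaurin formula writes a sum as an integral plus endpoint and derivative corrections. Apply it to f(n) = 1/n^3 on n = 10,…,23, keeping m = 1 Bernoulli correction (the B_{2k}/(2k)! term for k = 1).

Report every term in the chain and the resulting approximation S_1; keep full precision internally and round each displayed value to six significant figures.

S_1 ≈ 0.00462002

The integral term ∫_10^23 1/x^3 dx = 0.00405482.
Endpoint term: (f(10) + f(23))/2 = (0.00100000 + 8.21895e-05)/2 = 0.000541095.
So far: 0.00459592.
Correction k=1: B_{2}/2! · (f^{(1)}(23) − f^{(1)}(10)) = 1/12 · (-1.07204e-05 − (-0.000300000)) = 2.41066e-05.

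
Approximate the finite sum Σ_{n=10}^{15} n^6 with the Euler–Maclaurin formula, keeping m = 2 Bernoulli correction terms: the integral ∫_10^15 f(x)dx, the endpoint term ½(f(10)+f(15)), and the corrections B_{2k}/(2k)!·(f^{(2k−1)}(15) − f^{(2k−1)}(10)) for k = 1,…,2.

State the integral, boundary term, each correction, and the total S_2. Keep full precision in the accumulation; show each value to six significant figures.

∫_10^15 x^6 dx evaluates to 2.29799e+07.
Boundary: ½(f(10) + f(15)) = ½(1.00000e+06 + 1.13906e+07) = 6.19531e+06.
So far: 2.91752e+07.
k=1: B_{2}/(2)! × [f^{(1)}(15) − f^{(1)}(10)] = 1/12 × (4.55625e+06 − 600000) = 329688.
Running total after k=1: 2.95049e+07.
k=2: B_{4}/(4)! × [f^{(3)}(15) − f^{(3)}(10)] = −1/720 × (405000 − 120000) = -395.833.

S_2 ≈ 2.95045e+07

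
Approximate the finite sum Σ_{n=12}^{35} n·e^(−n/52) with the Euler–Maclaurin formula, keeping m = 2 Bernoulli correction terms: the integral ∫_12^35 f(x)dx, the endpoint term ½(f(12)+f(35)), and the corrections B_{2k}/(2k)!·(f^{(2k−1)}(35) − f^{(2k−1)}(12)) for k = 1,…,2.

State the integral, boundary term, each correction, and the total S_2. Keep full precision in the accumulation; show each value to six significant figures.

S_2 ≈ 347.971

∫_12^35 x·e^(−x/52) dx evaluates to 334.317.
Boundary: ½(f(12) + f(35)) = ½(9.52707 + 17.8548) = 13.6909.
Integral + boundary = 348.008.
Order-1 term: 1/12 · (0.166775 − 0.610710) = -0.0369945.
Running total after k=1: 347.971.
Order-2 term: −1/720 · (0.000438997 − 0.000813075) = 5.19553e-07.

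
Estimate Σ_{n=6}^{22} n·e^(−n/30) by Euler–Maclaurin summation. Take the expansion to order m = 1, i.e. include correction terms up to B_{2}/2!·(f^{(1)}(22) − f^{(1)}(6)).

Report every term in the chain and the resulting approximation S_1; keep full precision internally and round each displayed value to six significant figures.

S_1 ≈ 142.649

Integral: ∫_6^22 x·e^(−x/30) dx = 134.953.
½[f(6) + f(22)] = ½[4.91238 + 10.5667] = 7.73955.
Running total after boundary: 142.692.
Order-1 term: 1/12 · (0.128081 − 0.654985) = -0.0439086.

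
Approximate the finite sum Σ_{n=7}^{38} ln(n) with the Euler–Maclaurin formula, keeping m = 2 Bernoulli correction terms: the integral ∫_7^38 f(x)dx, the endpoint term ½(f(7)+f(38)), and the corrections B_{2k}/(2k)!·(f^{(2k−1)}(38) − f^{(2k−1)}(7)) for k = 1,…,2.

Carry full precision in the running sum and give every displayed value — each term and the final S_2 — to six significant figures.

The integral term ∫_7^38 ln(x) dx = 93.6069.
Endpoint term: (f(7) + f(38))/2 = (1.94591 + 3.63759)/2 = 2.79175.
Integral + boundary = 96.3987.
Correction k=1: B_{2}/2! · (f^{(1)}(38) − f^{(1)}(7)) = 1/12 · (0.0263158 − 0.142857) = -0.00971178.
After k=1: 96.3889.
Correction k=2: B_{4}/4! · (f^{(3)}(38) − f^{(3)}(7)) = −1/720 · (3.64485e-05 − 0.00583090) = 8.04785e-06.

S_2 ≈ 96.3889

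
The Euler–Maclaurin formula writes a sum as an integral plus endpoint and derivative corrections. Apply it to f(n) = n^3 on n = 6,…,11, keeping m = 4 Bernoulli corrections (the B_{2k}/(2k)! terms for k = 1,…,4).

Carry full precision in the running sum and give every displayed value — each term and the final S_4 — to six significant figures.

Integral: ∫_6^11 x^3 dx = 3336.25.
Boundary: ½(f(6) + f(11)) = ½(216.000 + 1331.00) = 773.500.
Running total after boundary: 4109.75.
Correction k=1: B_{2}/2! · (f^{(1)}(11) − f^{(1)}(6)) = 1/12 · (363.000 − 108.000) = 21.2500.
Partial sum through k=1: 4131.00.
Correction k=2: B_{4}/4! · (f^{(3)}(11) − f^{(3)}(6)) = −1/720 · (6.00000 − 6.00000) = 0.00000.
Partial sum through k=2: 4131.00.
Correction k=3: B_{6}/6! · (f^{(5)}(11) − f^{(5)}(6)) = 1/30240 · (0.00000 − 0.00000) = 0.00000.
Partial sum through k=3: 4131.00.
Correction k=4: B_{8}/8! · (f^{(7)}(11) − f^{(7)}(6)) = −1/1209600 · (0.00000 − 0.00000) = 0.00000.

S_4 ≈ 4131.00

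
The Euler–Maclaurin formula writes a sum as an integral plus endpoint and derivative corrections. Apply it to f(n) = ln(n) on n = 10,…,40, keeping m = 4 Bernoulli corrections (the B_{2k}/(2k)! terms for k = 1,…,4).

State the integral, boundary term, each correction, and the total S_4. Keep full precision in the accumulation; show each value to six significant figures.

S_4 ≈ 97.5188

The integral term ∫_10^40 ln(x) dx = 94.5293.
Boundary: ½(f(10) + f(40)) = ½(2.30259 + 3.68888) = 2.99573.
Integral + boundary = 97.5251.
Order-1 term: 1/12 · (0.0250000 − 0.100000) = -0.00625000.
After k=1: 97.5188.
Order-2 term: −1/720 · (3.12500e-05 − 0.00200000) = 2.73437e-06.
After k=2: 97.5188.
Order-3 term: 1/30240 · (2.34375e-07 − 0.000240000) = -7.92876e-09.
After k=3: 97.5188.
Order-4 term: −1/1209600 · (4.39453e-09 − 7.20000e-05) = 5.95202e-11.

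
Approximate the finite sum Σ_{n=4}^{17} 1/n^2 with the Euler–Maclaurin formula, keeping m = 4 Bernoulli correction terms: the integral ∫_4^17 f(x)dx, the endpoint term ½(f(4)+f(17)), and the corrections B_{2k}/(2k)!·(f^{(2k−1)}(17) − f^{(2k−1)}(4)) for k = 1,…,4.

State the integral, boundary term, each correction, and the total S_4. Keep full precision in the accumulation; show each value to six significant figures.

The integral term ∫_4^17 1/x^2 dx = 0.191176.
Endpoint term: (f(4) + f(17))/2 = (0.0625000 + 0.00346021)/2 = 0.0329801.
Integral + boundary = 0.224157.
Correction k=1: B_{2}/2! · (f^{(1)}(17) − f^{(1)}(4)) = 1/12 · (-0.000407083 − (-0.0312500)) = 0.00257024.
Partial sum through k=1: 0.226727.
Correction k=2: B_{4}/4! · (f^{(3)}(17) − f^{(3)}(4)) = −1/720 · (-1.69031e-05 − (-0.0234375)) = -3.25286e-05.
Partial sum through k=2: 0.226694.
Correction k=3: B_{6}/6! · (f^{(5)}(17) − f^{(5)}(4)) = 1/30240 · (-1.75465e-06 − (-0.0439453)) = 1.45316e-06.
Partial sum through k=3: 0.226696.
Correction k=4: B_{8}/8! · (f^{(7)}(17) − f^{(7)}(4)) = −1/1209600 · (-3.40001e-07 − (-0.153809)) = -1.27156e-07.

S_4 ≈ 0.226696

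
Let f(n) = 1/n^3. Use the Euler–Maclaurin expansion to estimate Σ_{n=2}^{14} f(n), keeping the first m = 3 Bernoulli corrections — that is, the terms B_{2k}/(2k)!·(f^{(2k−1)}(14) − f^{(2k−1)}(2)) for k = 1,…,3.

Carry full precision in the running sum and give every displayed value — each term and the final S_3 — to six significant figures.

S_3 ≈ 0.199773

∫_2^14 1/x^3 dx evaluates to 0.122449.
Endpoint term: (f(2) + f(14))/2 = (0.125000 + 0.000364431)/2 = 0.0626822.
So far: 0.185131.
Order-1 term: 1/12 · (-7.80925e-05 − (-0.187500)) = 0.0156185.
After k=1: 0.200750.
Order-2 term: −1/720 · (-7.96862e-06 − (-0.937500)) = -0.00130207.
After k=2: 0.199448.
Order-3 term: 1/30240 · (-1.70756e-06 − (-9.84375)) = 0.000325521.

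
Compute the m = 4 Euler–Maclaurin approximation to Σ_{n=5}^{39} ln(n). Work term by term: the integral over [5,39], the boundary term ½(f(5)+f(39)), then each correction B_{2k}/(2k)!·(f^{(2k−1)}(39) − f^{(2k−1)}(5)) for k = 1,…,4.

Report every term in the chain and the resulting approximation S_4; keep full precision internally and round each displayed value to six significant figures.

The integral term ∫_5^39 ln(x) dx = 100.832.
Endpoint term: (f(5) + f(39))/2 = (1.60944 + 3.66356)/2 = 2.63650.
Running total after boundary: 103.468.
Correction k=1: B_{2}/2! · (f^{(1)}(39) − f^{(1)}(5)) = 1/12 · (0.0256410 − 0.200000) = -0.0145299.
After k=1: 103.454.
Correction k=2: B_{4}/4! · (f^{(3)}(39) − f^{(3)}(5)) = −1/720 · (3.37160e-05 − 0.0160000) = 2.21754e-05.
After k=2: 103.454.
Correction k=3: B_{6}/6! · (f^{(5)}(39) − f^{(5)}(5)) = 1/30240 · (2.66004e-07 − 0.00768000) = -2.53959e-07.
After k=3: 103.454.
Correction k=4: B_{8}/8! · (f^{(7)}(39) − f^{(7)}(5)) = −1/1209600 · (5.24663e-09 − 0.00921600) = 7.61904e-09.

S_4 ≈ 103.454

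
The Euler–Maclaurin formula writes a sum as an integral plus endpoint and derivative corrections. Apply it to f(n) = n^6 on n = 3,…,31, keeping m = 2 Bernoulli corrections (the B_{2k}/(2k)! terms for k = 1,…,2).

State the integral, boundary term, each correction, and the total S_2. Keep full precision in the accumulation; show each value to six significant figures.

Integral: ∫_3^31 x^6 dx = 3.93037e+09.
Boundary: ½(f(3) + f(31)) = ½(729.000 + 8.87504e+08) = 4.43752e+08.
So far: 4.37413e+09.
Order-1 term: 1/12 · (1.71775e+08 − 1458.00) = 1.43145e+07.
Partial sum through k=1: 4.38844e+09.
Order-2 term: −1/720 · (3.57492e+06 − 3240.00) = -4960.67.

S_2 ≈ 4.38843e+09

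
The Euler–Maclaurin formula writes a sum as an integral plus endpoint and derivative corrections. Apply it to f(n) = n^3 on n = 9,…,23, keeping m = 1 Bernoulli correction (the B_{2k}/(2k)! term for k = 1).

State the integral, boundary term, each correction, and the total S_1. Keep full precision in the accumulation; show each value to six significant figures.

The integral term ∫_9^23 x^3 dx = 68320.0.
Endpoint term: (f(9) + f(23))/2 = (729.000 + 12167.0)/2 = 6448.00.
So far: 74768.0.
Correction k=1: B_{2}/2! · (f^{(1)}(23) − f^{(1)}(9)) = 1/12 · (1587.00 − 243.000) = 112.000.

S_1 ≈ 74880.0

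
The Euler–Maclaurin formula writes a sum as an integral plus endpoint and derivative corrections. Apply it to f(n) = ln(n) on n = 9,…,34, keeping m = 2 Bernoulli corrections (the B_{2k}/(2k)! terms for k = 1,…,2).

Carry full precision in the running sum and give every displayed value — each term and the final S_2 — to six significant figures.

S_2 ≈ 77.9762

Integral: ∫_9^34 ln(x) dx = 75.1212.
½[f(9) + f(34)] = ½[2.19722 + 3.52636] = 2.86179.
Integral + boundary = 77.9830.
k=1: B_{2}/(2)! × [f^{(1)}(34) − f^{(1)}(9)] = 1/12 × (0.0294118 − 0.111111) = -0.00680828.
Running total after k=1: 77.9762.
k=2: B_{4}/(4)! × [f^{(3)}(34) − f^{(3)}(9)] = −1/720 × (5.08854e-05 − 0.00274348) = 3.73972e-06.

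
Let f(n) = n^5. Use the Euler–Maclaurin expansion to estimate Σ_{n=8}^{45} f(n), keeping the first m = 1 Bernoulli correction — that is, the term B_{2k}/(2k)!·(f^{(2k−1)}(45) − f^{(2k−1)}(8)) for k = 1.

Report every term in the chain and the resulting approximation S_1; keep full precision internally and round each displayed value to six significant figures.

S_1 ≈ 1.47790e+09

The integral term ∫_8^45 x^5 dx = 1.38392e+09.
½[f(8) + f(45)] = ½[32768.0 + 1.84528e+08] = 9.22804e+07.
Running total after boundary: 1.47620e+09.
Order-1 term: 1/12 · (2.05031e+07 − 20480.0) = 1.70689e+06.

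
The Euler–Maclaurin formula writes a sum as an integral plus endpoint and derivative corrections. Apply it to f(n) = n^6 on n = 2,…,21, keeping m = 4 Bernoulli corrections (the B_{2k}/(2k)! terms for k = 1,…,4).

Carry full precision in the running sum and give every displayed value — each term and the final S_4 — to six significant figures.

Integral: ∫_2^21 x^6 dx = 2.57298e+08.
Boundary: ½(f(2) + f(21)) = ½(64.0000 + 8.57661e+07) = 4.28831e+07.
So far: 3.00181e+08.
Correction k=1: B_{2}/2! · (f^{(1)}(21) − f^{(1)}(2)) = 1/12 · (2.45046e+07 − 192.000) = 2.04203e+06.
Running total after k=1: 3.02223e+08.
Correction k=2: B_{4}/4! · (f^{(3)}(21) − f^{(3)}(2)) = −1/720 · (1.11132e+06 − 960.000) = -1542.17.
Running total after k=2: 3.02222e+08.
Correction k=3: B_{6}/6! · (f^{(5)}(21) − f^{(5)}(2)) = 1/30240 · (15120.0 − 1440.00) = 0.452381.
Running total after k=3: 3.02222e+08.
Correction k=4: B_{8}/8! · (f^{(7)}(21) − f^{(7)}(2)) = −1/1209600 · (0.00000 − 0.00000) = 0.00000.

S_4 ≈ 3.02222e+08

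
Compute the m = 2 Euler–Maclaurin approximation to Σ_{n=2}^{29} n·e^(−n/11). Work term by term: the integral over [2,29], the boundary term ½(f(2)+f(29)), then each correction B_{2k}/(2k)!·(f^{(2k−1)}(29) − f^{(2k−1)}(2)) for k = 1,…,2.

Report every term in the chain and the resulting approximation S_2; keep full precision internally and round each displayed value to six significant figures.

S_2 ≈ 89.5190

The integral term ∫_2^29 x·e^(−x/11) dx = 87.7133.
Endpoint term: (f(2) + f(29))/2 = (1.66751 + 2.07702)/2 = 1.87226.
So far: 89.5856.
Correction k=1: B_{2}/2! · (f^{(1)}(29) − f^{(1)}(2)) = 1/12 · (-0.117198 − 0.682161) = -0.0666133.
Running total after k=1: 89.5190.
Correction k=2: B_{4}/4! · (f^{(3)}(29) − f^{(3)}(2)) = −1/720 · (0.000215240 − 0.0194187) = 2.66715e-05.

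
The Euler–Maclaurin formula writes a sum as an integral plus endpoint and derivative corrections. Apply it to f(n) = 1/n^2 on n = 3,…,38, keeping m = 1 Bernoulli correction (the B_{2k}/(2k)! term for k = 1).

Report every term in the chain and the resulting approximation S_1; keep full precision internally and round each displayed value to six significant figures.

S_1 ≈ 0.369089

∫_3^38 1/x^2 dx evaluates to 0.307018.
Endpoint term: (f(3) + f(38))/2 = (0.111111 + 0.000692521)/2 = 0.0559018.
Running total after boundary: 0.362919.
Order-1 term: 1/12 · (-3.64485e-05 − (-0.0740741)) = 0.00616980.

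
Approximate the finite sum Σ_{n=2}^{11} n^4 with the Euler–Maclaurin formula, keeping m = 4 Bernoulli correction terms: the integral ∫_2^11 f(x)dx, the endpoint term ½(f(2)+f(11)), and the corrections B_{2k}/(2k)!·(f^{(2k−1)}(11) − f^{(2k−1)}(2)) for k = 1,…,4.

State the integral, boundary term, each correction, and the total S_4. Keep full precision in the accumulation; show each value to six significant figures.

Integral: ∫_2^11 x^4 dx = 32203.8.
½[f(2) + f(11)] = ½[16.0000 + 14641.0] = 7328.50.
Running total after boundary: 39532.3.
Order-1 term: 1/12 · (5324.00 − 32.0000) = 441.000.
Partial sum through k=1: 39973.3.
Order-2 term: −1/720 · (264.000 − 48.0000) = -0.300000.
Partial sum through k=2: 39973.0.
Order-3 term: 1/30240 · (0.00000 − 0.00000) = 0.00000.
Partial sum through k=3: 39973.0.
Order-4 term: −1/1209600 · (0.00000 − 0.00000) = 0.00000.

S_4 ≈ 39973.0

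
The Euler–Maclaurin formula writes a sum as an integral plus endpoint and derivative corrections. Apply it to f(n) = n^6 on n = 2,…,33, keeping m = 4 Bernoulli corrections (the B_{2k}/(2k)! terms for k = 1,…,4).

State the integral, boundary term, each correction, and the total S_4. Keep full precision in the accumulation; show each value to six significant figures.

S_4 ≈ 6.75364e+09

Integral: ∫_2^33 x^6 dx = 6.08835e+09.
Endpoint term: (f(2) + f(33))/2 = (64.0000 + 1.29147e+09)/2 = 6.45734e+08.
So far: 6.73408e+09.
k=1: B_{2}/(2)! × [f^{(1)}(33) − f^{(1)}(2)] = 1/12 × (2.34812e+08 − 192.000) = 1.95677e+07.
Running total after k=1: 6.75365e+09.
k=2: B_{4}/(4)! × [f^{(3)}(33) − f^{(3)}(2)] = −1/720 × (4.31244e+06 − 960.000) = -5988.17.
Running total after k=2: 6.75364e+09.
k=3: B_{6}/(6)! × [f^{(5)}(33) − f^{(5)}(2)] = 1/30240 × (23760.0 − 1440.00) = 0.738095.
Running total after k=3: 6.75364e+09.
k=4: B_{8}/(8)! × [f^{(7)}(33) − f^{(7)}(2)] = −1/1209600 × (0.00000 − 0.00000) = 0.00000.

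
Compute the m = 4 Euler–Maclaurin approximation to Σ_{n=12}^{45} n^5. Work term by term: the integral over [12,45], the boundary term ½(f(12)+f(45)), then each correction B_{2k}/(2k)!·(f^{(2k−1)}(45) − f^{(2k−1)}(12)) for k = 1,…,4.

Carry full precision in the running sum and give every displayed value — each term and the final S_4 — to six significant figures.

Integral: ∫_12^45 x^5 dx = 1.38346e+09.
Endpoint term: (f(12) + f(45))/2 = (248832 + 1.84528e+08)/2 = 9.23885e+07.
So far: 1.47585e+09.
k=1: B_{2}/(2)! × [f^{(1)}(45) − f^{(1)}(12)] = 1/12 × (2.05031e+07 − 103680) = 1.69995e+06.
Partial sum through k=1: 1.47755e+09.
k=2: B_{4}/(4)! × [f^{(3)}(45) − f^{(3)}(12)] = −1/720 × (121500 − 8640.00) = -156.750.
Partial sum through k=2: 1.47755e+09.
k=3: B_{6}/(6)! × [f^{(5)}(45) − f^{(5)}(12)] = 1/30240 × (120.000 − 120.000) = 0.00000.
Partial sum through k=3: 1.47755e+09.
k=4: B_{8}/(8)! × [f^{(7)}(45) − f^{(7)}(12)] = −1/1209600 × (0.00000 − 0.00000) = 0.00000.

S_4 ≈ 1.47755e+09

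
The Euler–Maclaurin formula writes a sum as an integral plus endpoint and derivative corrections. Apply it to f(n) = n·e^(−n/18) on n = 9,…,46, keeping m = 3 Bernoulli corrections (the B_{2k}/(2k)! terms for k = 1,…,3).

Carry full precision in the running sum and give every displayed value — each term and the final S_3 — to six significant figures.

S_3 ≈ 209.802

Integral: ∫_9^46 x·e^(−x/18) dx = 205.322.
½[f(9) + f(46)] = ½[5.45878 + 3.57186] = 4.51532.
Running total after boundary: 209.837.
k=1: B_{2}/(2)! × [f^{(1)}(46) − f^{(1)}(9)] = 1/12 × (-0.120787 − 0.303265) = -0.0353377.
After k=1: 209.802.
k=2: B_{4}/(4)! × [f^{(3)}(46) − f^{(3)}(9)] = −1/720 × (0.000106515 − 0.00468002) = 6.35209e-06.
After k=2: 209.802.
k=3: B_{6}/(6)! × [f^{(5)}(46) − f^{(5)}(9)] = 1/30240 × (1.80812e-06 − 2.60001e-05) = -8.00000e-10.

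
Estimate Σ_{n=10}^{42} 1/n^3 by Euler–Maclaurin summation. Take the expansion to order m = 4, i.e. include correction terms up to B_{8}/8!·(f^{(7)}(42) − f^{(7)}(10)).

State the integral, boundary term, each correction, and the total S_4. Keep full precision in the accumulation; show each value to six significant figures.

S_4 ≈ 0.00524814

∫_10^42 1/x^3 dx evaluates to 0.00471655.
½[f(10) + f(42)] = ½[0.00100000 + 1.34975e-05] = 0.000506749.
Integral + boundary = 0.00522330.
k=1: B_{2}/(2)! × [f^{(1)}(42) − f^{(1)}(10)] = 1/12 × (-9.64104e-07 − (-0.000300000)) = 2.49197e-05.
Running total after k=1: 0.00524822.
k=2: B_{4}/(4)! × [f^{(3)}(42) − f^{(3)}(10)] = −1/720 × (-1.09309e-08 − (-6.00000e-05)) = -8.33182e-08.
Running total after k=2: 0.00524814.
k=3: B_{6}/(6)! × [f^{(5)}(42) − f^{(5)}(10)] = 1/30240 × (-2.60259e-10 − (-2.52000e-05)) = 8.33325e-10.
Running total after k=3: 0.00524814.
k=4: B_{8}/(8)! × [f^{(7)}(42) − f^{(7)}(10)] = −1/1209600 × (-1.06228e-11 − (-1.81440e-05)) = -1.50000e-11.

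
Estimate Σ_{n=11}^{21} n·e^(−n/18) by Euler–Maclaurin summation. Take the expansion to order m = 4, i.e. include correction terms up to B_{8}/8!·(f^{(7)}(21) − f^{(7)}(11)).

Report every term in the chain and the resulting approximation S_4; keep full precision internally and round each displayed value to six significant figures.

∫_11^21 x·e^(−x/18) dx evaluates to 64.7091.
Boundary: ½(f(11) + f(21)) = ½(5.97022 + 6.53947) = 6.25484.
So far: 70.9640.
Order-1 term: 1/12 · (-0.0519005 − 0.211068) = -0.0219141.
After k=1: 70.9421.
Order-2 term: −1/720 · (0.00176206 − 0.00400174) = 3.11067e-06.
After k=2: 70.9421.
Order-3 term: 1/30240 · (1.13713e-05 − 2.26915e-05) = -3.74344e-10.
After k=3: 70.9421.
Order-4 term: −1/1209600 · (5.34078e-08 − 1.01950e-07) = 4.01309e-14.

S_4 ≈ 70.9421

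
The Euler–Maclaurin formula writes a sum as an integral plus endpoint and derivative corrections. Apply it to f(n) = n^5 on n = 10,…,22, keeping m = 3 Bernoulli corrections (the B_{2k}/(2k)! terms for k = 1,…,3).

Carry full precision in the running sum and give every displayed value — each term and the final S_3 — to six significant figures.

S_3 ≈ 2.14502e+07

Integral: ∫_10^22 x^5 dx = 1.87300e+07.
Boundary: ½(f(10) + f(22)) = ½(100000 + 5.15363e+06) = 2.62682e+06.
So far: 2.13568e+07.
Correction k=1: B_{2}/2! · (f^{(1)}(22) − f^{(1)}(10)) = 1/12 · (1.17128e+06 − 50000.0) = 93440.0.
After k=1: 2.14502e+07.
Correction k=2: B_{4}/4! · (f^{(3)}(22) − f^{(3)}(10)) = −1/720 · (29040.0 − 6000.00) = -32.0000.
After k=2: 2.14502e+07.
Correction k=3: B_{6}/6! · (f^{(5)}(22) − f^{(5)}(10)) = 1/30240 · (120.000 − 120.000) = 0.00000.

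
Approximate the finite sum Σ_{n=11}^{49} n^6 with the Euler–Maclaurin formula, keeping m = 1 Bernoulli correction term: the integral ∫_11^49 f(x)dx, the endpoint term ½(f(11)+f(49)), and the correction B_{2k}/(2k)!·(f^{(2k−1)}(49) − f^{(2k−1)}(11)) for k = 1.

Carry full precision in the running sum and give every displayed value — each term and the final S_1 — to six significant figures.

The integral term ∫_11^49 x^6 dx = 9.68862e+10.
½[f(11) + f(49)] = ½[1.77156e+06 + 1.38413e+10] = 6.92153e+09.
Integral + boundary = 1.03808e+11.
Order-1 term: 1/12 · (1.69485e+09 − 966306) = 1.41157e+08.

S_1 ≈ 1.03949e+11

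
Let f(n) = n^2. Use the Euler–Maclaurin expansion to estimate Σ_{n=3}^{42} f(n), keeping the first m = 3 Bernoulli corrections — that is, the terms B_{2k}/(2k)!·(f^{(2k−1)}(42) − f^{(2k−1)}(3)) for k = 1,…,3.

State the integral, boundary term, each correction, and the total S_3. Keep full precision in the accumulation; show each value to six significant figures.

The integral term ∫_3^42 x^2 dx = 24687.0.
Boundary: ½(f(3) + f(42)) = ½(9.00000 + 1764.00) = 886.500.
Integral + boundary = 25573.5.
k=1: B_{2}/(2)! × [f^{(1)}(42) − f^{(1)}(3)] = 1/12 × (84.0000 − 6.00000) = 6.50000.
Partial sum through k=1: 25580.0.
k=2: B_{4}/(4)! × [f^{(3)}(42) − f^{(3)}(3)] = −1/720 × (0.00000 − 0.00000) = 0.00000.
Partial sum through k=2: 25580.0.
k=3: B_{6}/(6)! × [f^{(5)}(42) − f^{(5)}(3)] = 1/30240 × (0.00000 − 0.00000) = 0.00000.

S_3 ≈ 25580.0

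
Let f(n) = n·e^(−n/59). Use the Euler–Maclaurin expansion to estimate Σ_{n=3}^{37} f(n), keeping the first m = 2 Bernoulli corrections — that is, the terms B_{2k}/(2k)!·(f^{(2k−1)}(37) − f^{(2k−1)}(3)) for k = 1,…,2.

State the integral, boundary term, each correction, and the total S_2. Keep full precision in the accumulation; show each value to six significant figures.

Integral: ∫_3^37 x·e^(−x/59) dx = 451.345.
½[f(3) + f(37)] = ½[2.85127 + 19.7628] = 11.3070.
Running total after boundary: 462.652.
k=1: B_{2}/(2)! × [f^{(1)}(37) − f^{(1)}(3)] = 1/12 × (0.199167 − 0.902097) = -0.0585775.
Partial sum through k=1: 462.594.
k=2: B_{4}/(4)! × [f^{(3)}(37) − f^{(3)}(3)] = −1/720 × (0.000364098 − 0.000805212) = 6.12659e-07.

S_2 ≈ 462.594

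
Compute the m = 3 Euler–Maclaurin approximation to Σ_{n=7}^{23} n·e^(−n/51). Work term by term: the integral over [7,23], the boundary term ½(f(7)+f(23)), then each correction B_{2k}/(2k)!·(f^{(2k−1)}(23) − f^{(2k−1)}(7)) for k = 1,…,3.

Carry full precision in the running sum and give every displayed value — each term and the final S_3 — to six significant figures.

Integral: ∫_7^23 x·e^(−x/51) dx = 174.580.
Endpoint term: (f(7) + f(23))/2 = (6.10224 + 14.6511)/2 = 10.3767.
Integral + boundary = 184.957.
k=1: B_{2}/(2)! × [f^{(1)}(23) − f^{(1)}(7)] = 1/12 × (0.349727 − 0.752096) = -0.0335307.
After k=1: 184.923.
k=2: B_{4}/(4)! × [f^{(3)}(23) − f^{(3)}(7)] = −1/720 × (0.000624273 − 0.000959474) = 4.65557e-07.
After k=2: 184.923.
k=3: B_{6}/(6)! × [f^{(5)}(23) − f^{(5)}(7)] = 1/30240 × (4.28330e-07 − 6.26602e-07) = -6.55660e-12.

S_3 ≈ 184.923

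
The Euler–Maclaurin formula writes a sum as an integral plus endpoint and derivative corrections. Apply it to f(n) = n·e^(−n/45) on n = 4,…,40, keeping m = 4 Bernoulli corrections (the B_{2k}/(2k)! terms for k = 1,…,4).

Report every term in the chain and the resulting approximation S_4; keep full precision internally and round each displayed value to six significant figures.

∫_4^40 x·e^(−x/45) dx evaluates to 444.954.
Boundary: ½(f(4) + f(40)) = ½(3.65979 + 16.4445) = 10.0521.
So far: 455.006.
Correction k=1: B_{2}/2! · (f^{(1)}(40) − f^{(1)}(4)) = 1/12 · (0.0456791 − 0.833619) = -0.0656616.
Running total after k=1: 454.941.
Correction k=2: B_{4}/4! · (f^{(3)}(40) − f^{(3)}(4)) = −1/720 · (0.000428594 − 0.00131532) = 1.23156e-06.
Running total after k=2: 454.941.
Correction k=3: B_{6}/6! · (f^{(5)}(40) − f^{(5)}(4)) = 1/30240 · (4.12164e-07 − 1.09579e-06) = -2.26066e-11.
Running total after k=3: 454.941.
Correction k=4: B_{8}/8! · (f^{(7)}(40) − f^{(7)}(4)) = −1/1209600 · (3.02556e-10 − 7.61498e-10) = 3.79417e-16.

S_4 ≈ 454.941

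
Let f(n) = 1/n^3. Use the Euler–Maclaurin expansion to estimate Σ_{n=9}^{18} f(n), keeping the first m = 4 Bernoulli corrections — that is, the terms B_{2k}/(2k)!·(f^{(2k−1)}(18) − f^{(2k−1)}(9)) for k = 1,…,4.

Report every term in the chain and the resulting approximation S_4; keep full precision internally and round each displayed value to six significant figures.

∫_9^18 1/x^3 dx evaluates to 0.00462963.
½[f(9) + f(18)] = ½[0.00137174 + 0.000171468] = 0.000771605.
So far: 0.00540123.
Correction k=1: B_{2}/2! · (f^{(1)}(18) − f^{(1)}(9)) = 1/12 · (-2.85780e-05 − (-0.000457247)) = 3.57225e-05.
Running total after k=1: 0.00543696.
Correction k=2: B_{4}/4! · (f^{(3)}(18) − f^{(3)}(9)) = −1/720 · (-1.76407e-06 − (-0.000112901)) = -1.54356e-07.
Running total after k=2: 0.00543680.
Correction k=3: B_{6}/6! · (f^{(5)}(18) − f^{(5)}(9)) = 1/30240 · (-2.28676e-07 − (-5.85410e-05)) = 1.92832e-09.
Running total after k=3: 0.00543680.
Correction k=4: B_{8}/8! · (f^{(7)}(18) − f^{(7)}(9)) = −1/1209600 · (-5.08169e-08 − (-5.20365e-05)) = -4.29776e-11.

S_4 ≈ 0.00543680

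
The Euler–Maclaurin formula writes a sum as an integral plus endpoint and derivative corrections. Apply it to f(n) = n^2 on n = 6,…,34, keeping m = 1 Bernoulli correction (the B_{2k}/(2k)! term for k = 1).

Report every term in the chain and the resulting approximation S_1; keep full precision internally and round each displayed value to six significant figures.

S_1 ≈ 13630.0

∫_6^34 x^2 dx evaluates to 13029.3.
Boundary: ½(f(6) + f(34)) = ½(36.0000 + 1156.00) = 596.000.
So far: 13625.3.
Order-1 term: 1/12 · (68.0000 − 12.0000) = 4.66667.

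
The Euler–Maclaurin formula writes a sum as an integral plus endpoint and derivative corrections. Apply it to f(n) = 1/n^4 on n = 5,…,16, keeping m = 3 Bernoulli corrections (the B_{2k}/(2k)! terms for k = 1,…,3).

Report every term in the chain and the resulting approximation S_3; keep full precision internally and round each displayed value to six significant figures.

The integral term ∫_5^16 1/x^4 dx = 0.00258529.
Endpoint term: (f(5) + f(16))/2 = (0.00160000 + 1.52588e-05)/2 = 0.000807629.
Running total after boundary: 0.00339292.
Order-1 term: 1/12 · (-3.81470e-06 − (-0.00128000)) = 0.000106349.
Running total after k=1: 0.00349926.
Order-2 term: −1/720 · (-4.47035e-07 − (-0.00153600)) = -2.13271e-06.
Running total after k=2: 0.00349713.
Order-3 term: 1/30240 · (-9.77889e-08 − (-0.00344064)) = 1.13775e-07.

S_3 ≈ 0.00349725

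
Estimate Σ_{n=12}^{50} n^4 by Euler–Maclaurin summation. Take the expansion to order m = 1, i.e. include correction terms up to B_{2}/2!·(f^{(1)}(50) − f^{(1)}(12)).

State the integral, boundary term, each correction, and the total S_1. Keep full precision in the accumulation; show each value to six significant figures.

Integral: ∫_12^50 x^4 dx = 6.24502e+07.
Boundary: ½(f(12) + f(50)) = ½(20736.0 + 6.25000e+06) = 3.13537e+06.
Running total after boundary: 6.55856e+07.
Order-1 term: 1/12 · (500000 − 6912.00) = 41090.7.

S_1 ≈ 6.56267e+07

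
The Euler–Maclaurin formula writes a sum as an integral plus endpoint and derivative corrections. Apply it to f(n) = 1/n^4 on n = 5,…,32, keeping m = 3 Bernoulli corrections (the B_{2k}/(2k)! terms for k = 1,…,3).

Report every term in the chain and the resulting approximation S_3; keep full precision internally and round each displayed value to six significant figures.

S_3 ≈ 0.00356161

Integral: ∫_5^32 1/x^4 dx = 0.00265649.
Endpoint term: (f(5) + f(32))/2 = (0.00160000 + 9.53674e-07)/2 = 0.000800477.
Integral + boundary = 0.00345697.
Order-1 term: 1/12 · (-1.19209e-07 − (-0.00128000)) = 0.000106657.
After k=1: 0.00356363.
Order-2 term: −1/720 · (-3.49246e-09 − (-0.00153600)) = -2.13333e-06.
After k=2: 0.00356149.
Order-3 term: 1/30240 · (-1.90994e-10 − (-0.00344064)) = 1.13778e-07.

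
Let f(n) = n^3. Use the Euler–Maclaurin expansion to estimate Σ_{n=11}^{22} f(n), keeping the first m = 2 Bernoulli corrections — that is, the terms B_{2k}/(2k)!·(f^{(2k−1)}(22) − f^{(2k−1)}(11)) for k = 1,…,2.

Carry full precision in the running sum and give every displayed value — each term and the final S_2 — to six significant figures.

The integral term ∫_11^22 x^3 dx = 54903.8.
Boundary: ½(f(11) + f(22)) = ½(1331.00 + 10648.0) = 5989.50.
Integral + boundary = 60893.2.
Correction k=1: B_{2}/2! · (f^{(1)}(22) − f^{(1)}(11)) = 1/12 · (1452.00 − 363.000) = 90.7500.
Running total after k=1: 60984.0.
Correction k=2: B_{4}/4! · (f^{(3)}(22) − f^{(3)}(11)) = −1/720 · (6.00000 − 6.00000) = 0.00000.

S_2 ≈ 60984.0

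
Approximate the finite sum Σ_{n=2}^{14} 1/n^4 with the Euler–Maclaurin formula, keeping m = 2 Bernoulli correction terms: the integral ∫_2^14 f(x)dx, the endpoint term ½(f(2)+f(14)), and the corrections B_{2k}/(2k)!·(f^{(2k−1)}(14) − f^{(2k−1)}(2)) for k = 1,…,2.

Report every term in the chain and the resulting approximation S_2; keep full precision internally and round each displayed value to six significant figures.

S_2 ≈ 0.0819222

Integral: ∫_2^14 1/x^4 dx = 0.0415452.
Endpoint term: (f(2) + f(14))/2 = (0.0625000 + 2.60308e-05)/2 = 0.0312630.
Integral + boundary = 0.0728082.
Correction k=1: B_{2}/2! · (f^{(1)}(14) − f^{(1)}(2)) = 1/12 · (-7.43738e-06 − (-0.125000)) = 0.0104160.
Partial sum through k=1: 0.0832243.
Correction k=2: B_{4}/4! · (f^{(3)}(14) − f^{(3)}(2)) = −1/720 · (-1.13837e-06 − (-0.937500)) = -0.00130208.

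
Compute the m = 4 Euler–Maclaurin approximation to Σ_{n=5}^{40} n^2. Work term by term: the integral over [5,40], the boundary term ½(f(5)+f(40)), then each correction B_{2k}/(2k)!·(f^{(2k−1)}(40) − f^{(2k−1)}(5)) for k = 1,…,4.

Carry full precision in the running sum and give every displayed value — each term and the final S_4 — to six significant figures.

∫_5^40 x^2 dx evaluates to 21291.7.
½[f(5) + f(40)] = ½[25.0000 + 1600.00] = 812.500.
Running total after boundary: 22104.2.
Correction k=1: B_{2}/2! · (f^{(1)}(40) − f^{(1)}(5)) = 1/12 · (80.0000 − 10.0000) = 5.83333.
After k=1: 22110.0.
Correction k=2: B_{4}/4! · (f^{(3)}(40) − f^{(3)}(5)) = −1/720 · (0.00000 − 0.00000) = 0.00000.
After k=2: 22110.0.
Correction k=3: B_{6}/6! · (f^{(5)}(40) − f^{(5)}(5)) = 1/30240 · (0.00000 − 0.00000) = 0.00000.
After k=3: 22110.0.
Correction k=4: B_{8}/8! · (f^{(7)}(40) − f^{(7)}(5)) = −1/1209600 · (0.00000 − 0.00000) = 0.00000.

S_4 ≈ 22110.0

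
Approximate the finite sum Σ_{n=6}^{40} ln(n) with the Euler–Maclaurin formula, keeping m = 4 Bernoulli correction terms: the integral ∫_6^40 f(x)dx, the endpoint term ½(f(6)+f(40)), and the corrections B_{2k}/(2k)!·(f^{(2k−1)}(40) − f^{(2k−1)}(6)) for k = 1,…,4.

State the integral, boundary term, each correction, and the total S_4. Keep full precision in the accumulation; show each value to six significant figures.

S_4 ≈ 105.533

∫_6^40 ln(x) dx evaluates to 102.805.
Endpoint term: (f(6) + f(40))/2 = (1.79176 + 3.68888)/2 = 2.74032.
Running total after boundary: 105.545.
Correction k=1: B_{2}/2! · (f^{(1)}(40) − f^{(1)}(6)) = 1/12 · (0.0250000 − 0.166667) = -0.0118056.
After k=1: 105.533.
Correction k=2: B_{4}/4! · (f^{(3)}(40) − f^{(3)}(6)) = −1/720 · (3.12500e-05 − 0.00925926) = 1.28167e-05.
After k=2: 105.533.
Correction k=3: B_{6}/6! · (f^{(5)}(40) − f^{(5)}(6)) = 1/30240 · (2.34375e-07 − 0.00308642) = -1.02056e-07.
After k=3: 105.533.
Correction k=4: B_{8}/8! · (f^{(7)}(40) − f^{(7)}(6)) = −1/1209600 · (4.39453e-09 − 0.00257202) = 2.12633e-09.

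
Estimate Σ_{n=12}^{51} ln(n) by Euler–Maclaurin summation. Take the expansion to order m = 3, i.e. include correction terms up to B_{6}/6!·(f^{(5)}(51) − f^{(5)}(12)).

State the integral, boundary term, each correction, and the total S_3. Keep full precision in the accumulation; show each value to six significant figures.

The integral term ∫_12^51 ln(x) dx = 131.704.
Boundary: ½(f(12) + f(51)) = ½(2.48491 + 3.93183) = 3.20837.
Running total after boundary: 134.913.
Correction k=1: B_{2}/2! · (f^{(1)}(51) − f^{(1)}(12)) = 1/12 · (0.0196078 − 0.0833333) = -0.00531046.
After k=1: 134.907.
Correction k=2: B_{4}/4! · (f^{(3)}(51) − f^{(3)}(12)) = −1/720 · (1.50772e-05 − 0.00115741) = 1.58657e-06.
After k=2: 134.907.
Correction k=3: B_{6}/6! · (f^{(5)}(51) − f^{(5)}(12)) = 1/30240 · (6.95601e-08 − 9.64506e-05) = -3.18720e-09.

S_3 ≈ 134.907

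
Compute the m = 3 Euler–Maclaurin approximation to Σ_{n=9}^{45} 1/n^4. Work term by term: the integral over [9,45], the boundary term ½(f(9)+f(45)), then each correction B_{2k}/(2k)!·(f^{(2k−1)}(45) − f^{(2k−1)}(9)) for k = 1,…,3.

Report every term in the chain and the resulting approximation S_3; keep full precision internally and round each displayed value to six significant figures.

∫_9^45 1/x^4 dx evaluates to 0.000453589.
Boundary: ½(f(9) + f(45)) = ½(0.000152416 + 2.43865e-07) = 7.63298e-05.
So far: 0.000529919.
k=1: B_{2}/(2)! × [f^{(1)}(45) − f^{(1)}(9)] = 1/12 × (-2.16769e-08 − (-6.77404e-05)) = 5.64322e-06.
Running total after k=1: 0.000535562.
k=2: B_{4}/(4)! × [f^{(3)}(45) − f^{(3)}(9)] = −1/720 × (-3.21139e-10 − (-2.50890e-05)) = -3.48454e-08.
Running total after k=2: 0.000535528.
k=3: B_{6}/(6)! × [f^{(5)}(45) − f^{(5)}(9)] = 1/30240 × (-8.88089e-12 − (-1.73455e-05)) = 5.73594e-10.

S_3 ≈ 0.000535528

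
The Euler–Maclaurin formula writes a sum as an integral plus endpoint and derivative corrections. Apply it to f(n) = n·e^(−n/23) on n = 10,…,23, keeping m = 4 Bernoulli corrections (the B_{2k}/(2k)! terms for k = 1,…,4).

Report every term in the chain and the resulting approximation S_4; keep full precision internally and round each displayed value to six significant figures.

∫_10^23 x·e^(−x/23) dx evaluates to 102.164.
Boundary: ½(f(10) + f(23)) = ½(6.47405 + 8.46123) = 7.46764.
So far: 109.632.
Order-1 term: 1/12 · (0.00000 − 0.365925) = -0.0304937.
Running total after k=1: 109.601.
Order-2 term: −1/720 · (0.00139085 − 0.00313939) = 2.42853e-06.
Running total after k=2: 109.601.
Order-3 term: 1/30240 · (5.25841e-06 − 1.05615e-05) = -1.75368e-10.
Running total after k=3: 109.601.
Order-4 term: −1/1209600 · (1.49104e-08 − 2.87117e-08) = 1.14098e-14.

S_4 ≈ 109.601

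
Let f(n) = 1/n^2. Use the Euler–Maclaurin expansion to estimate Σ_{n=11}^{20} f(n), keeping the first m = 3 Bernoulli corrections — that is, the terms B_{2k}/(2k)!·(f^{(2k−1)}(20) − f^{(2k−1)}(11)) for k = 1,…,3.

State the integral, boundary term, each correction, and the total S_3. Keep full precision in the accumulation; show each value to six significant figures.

∫_11^20 1/x^2 dx evaluates to 0.0409091.
Endpoint term: (f(11) + f(20))/2 = (0.00826446 + 0.00250000)/2 = 0.00538223.
So far: 0.0462913.
Correction k=1: B_{2}/2! · (f^{(1)}(20) − f^{(1)}(11)) = 1/12 · (-0.000250000 − (-0.00150263)) = 0.000104386.
Running total after k=1: 0.0463957.
Correction k=2: B_{4}/4! · (f^{(3)}(20) − f^{(3)}(11)) = −1/720 · (-7.50000e-06 − (-0.000149021)) = -1.96557e-07.
Running total after k=2: 0.0463955.
Correction k=3: B_{6}/6! · (f^{(5)}(20) − f^{(5)}(11)) = 1/30240 · (-5.62500e-07 − (-3.69474e-05)) = 1.20320e-09.

S_3 ≈ 0.0463955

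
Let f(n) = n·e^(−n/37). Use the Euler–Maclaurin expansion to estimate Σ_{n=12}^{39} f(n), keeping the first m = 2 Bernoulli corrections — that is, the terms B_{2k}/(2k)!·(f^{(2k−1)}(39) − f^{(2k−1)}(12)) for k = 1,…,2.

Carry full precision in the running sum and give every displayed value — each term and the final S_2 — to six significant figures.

S_2 ≈ 341.876

The integral term ∫_12^39 x·e^(−x/37) dx = 330.784.
Boundary: ½(f(12) + f(39)) = ½(8.67619 + 13.5924) = 11.1343.
Integral + boundary = 341.918.
Correction k=1: B_{2}/2! · (f^{(1)}(39) − f^{(1)}(12)) = 1/12 · (-0.0188390 − 0.488524) = -0.0422803.
Partial sum through k=1: 341.876.
Correction k=2: B_{4}/4! · (f^{(3)}(39) − f^{(3)}(12)) = −1/720 · (0.000495402 − 0.00141312) = 1.27460e-06.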